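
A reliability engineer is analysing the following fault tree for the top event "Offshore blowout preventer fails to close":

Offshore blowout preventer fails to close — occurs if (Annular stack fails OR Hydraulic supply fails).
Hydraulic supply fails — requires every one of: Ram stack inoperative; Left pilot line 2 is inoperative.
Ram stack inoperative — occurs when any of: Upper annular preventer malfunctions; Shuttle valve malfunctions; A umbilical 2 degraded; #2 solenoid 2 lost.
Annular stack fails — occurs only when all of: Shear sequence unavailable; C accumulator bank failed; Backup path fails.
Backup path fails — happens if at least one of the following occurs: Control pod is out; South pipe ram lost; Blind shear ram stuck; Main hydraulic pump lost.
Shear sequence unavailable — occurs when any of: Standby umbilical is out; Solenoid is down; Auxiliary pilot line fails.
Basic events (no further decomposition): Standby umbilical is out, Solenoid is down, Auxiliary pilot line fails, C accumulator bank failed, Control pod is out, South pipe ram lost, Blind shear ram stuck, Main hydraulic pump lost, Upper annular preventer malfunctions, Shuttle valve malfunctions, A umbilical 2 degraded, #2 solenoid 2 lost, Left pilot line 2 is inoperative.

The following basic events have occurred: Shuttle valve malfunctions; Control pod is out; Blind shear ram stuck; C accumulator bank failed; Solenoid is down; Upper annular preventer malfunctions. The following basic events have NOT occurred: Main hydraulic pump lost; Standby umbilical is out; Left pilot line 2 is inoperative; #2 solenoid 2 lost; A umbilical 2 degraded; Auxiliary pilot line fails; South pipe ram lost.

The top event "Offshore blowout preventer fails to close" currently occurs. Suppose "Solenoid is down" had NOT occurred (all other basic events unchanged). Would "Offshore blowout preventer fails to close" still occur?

Counterfactual: set "Solenoid is down" to not occurred.
Shear sequence unavailable [OR]: Standby umbilical is out=not, Solenoid is down=not, Auxiliary pilot line fails=not → no input occurs → does not occur.
Backup path fails [OR]: Control pod is out=occurs, South pipe ram lost=not, Blind shear ram stuck=occurs, Main hydraulic pump lost=not → at least one input occurs → occurs.
Annular stack fails [AND]: Shear sequence unavailable=not, C accumulator bank failed=occurs, Backup path fails=occurs → not all inputs occur → does not occur.
Ram stack inoperative [OR]: Upper annular preventer malfunctions=occurs, Shuttle valve malfunctions=occurs, A umbilical 2 degraded=not, #2 solenoid 2 lost=not → at least one input occurs → occurs.
Hydraulic supply fails [AND]: Ram stack inoperative=occurs, Left pilot line 2 is inoperative=not → not all inputs occur → does not occur.
Offshore blowout preventer fails to close [OR]: Annular stack fails=not, Hydraulic supply fails=not → no input occurs → does not occur.

No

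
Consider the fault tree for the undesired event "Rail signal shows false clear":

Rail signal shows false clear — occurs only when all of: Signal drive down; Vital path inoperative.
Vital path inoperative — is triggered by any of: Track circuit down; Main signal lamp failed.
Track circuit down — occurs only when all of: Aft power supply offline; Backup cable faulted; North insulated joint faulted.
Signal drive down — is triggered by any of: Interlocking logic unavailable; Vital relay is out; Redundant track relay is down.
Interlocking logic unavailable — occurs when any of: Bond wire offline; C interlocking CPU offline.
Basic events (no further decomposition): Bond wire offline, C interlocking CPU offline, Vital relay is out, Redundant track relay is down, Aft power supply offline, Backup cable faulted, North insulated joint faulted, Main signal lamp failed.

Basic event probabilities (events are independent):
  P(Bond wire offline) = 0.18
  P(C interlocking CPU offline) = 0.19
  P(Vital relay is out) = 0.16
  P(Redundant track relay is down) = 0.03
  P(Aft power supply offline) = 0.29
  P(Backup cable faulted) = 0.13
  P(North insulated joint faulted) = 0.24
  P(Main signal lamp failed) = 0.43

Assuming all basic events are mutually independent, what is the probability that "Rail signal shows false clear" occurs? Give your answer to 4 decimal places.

P(Interlocking logic unavailable) [OR] = 1 − (1−0.18) × (1−0.19) = 0.335800
P(Signal drive down) [OR] = 1 − (1−0.335800) × (1−0.16) × (1−0.03) = 0.458810
P(Track circuit down) [AND] = 0.29 × 0.13 × 0.24 = 0.009048
P(Vital path inoperative) [OR] = 1 − (1−0.009048) × (1−0.43) = 0.435157
P(Rail signal shows false clear) [AND] = 0.458810 × 0.435157 = 0.199654
Rounded to 4 decimal places: P(Rail signal shows false clear) ≈ 0.1997.

0.1997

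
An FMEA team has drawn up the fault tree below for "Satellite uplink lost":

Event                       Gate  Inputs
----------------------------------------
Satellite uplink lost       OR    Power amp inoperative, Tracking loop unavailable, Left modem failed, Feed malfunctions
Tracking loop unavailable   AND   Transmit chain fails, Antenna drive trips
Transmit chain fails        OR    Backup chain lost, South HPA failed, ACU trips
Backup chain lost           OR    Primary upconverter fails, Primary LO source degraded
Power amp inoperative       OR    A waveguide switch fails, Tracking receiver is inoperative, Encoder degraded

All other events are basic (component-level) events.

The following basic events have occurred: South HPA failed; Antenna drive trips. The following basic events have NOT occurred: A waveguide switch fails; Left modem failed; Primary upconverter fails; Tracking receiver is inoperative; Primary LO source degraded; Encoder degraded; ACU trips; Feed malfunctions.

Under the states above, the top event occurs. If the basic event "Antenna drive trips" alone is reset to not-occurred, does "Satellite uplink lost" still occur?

No

Counterfactual: set "Antenna drive trips" to not occurred.
Power amp inoperative [OR]: A waveguide switch fails=not, Tracking receiver is inoperative=not, Encoder degraded=not → no input occurs → does not occur.
Backup chain lost [OR]: Primary upconverter fails=not, Primary LO source degraded=not → no input occurs → does not occur.
Transmit chain fails [OR]: Backup chain lost=not, South HPA failed=occurs, ACU trips=not → at least one input occurs → occurs.
Tracking loop unavailable [AND]: Transmit chain fails=occurs, Antenna drive trips=not → not all inputs occur → does not occur.
Satellite uplink lost [OR]: Power amp inoperative=not, Tracking loop unavailable=not, Left modem failed=not, Feed malfunctions=not → no input occurs → does not occur.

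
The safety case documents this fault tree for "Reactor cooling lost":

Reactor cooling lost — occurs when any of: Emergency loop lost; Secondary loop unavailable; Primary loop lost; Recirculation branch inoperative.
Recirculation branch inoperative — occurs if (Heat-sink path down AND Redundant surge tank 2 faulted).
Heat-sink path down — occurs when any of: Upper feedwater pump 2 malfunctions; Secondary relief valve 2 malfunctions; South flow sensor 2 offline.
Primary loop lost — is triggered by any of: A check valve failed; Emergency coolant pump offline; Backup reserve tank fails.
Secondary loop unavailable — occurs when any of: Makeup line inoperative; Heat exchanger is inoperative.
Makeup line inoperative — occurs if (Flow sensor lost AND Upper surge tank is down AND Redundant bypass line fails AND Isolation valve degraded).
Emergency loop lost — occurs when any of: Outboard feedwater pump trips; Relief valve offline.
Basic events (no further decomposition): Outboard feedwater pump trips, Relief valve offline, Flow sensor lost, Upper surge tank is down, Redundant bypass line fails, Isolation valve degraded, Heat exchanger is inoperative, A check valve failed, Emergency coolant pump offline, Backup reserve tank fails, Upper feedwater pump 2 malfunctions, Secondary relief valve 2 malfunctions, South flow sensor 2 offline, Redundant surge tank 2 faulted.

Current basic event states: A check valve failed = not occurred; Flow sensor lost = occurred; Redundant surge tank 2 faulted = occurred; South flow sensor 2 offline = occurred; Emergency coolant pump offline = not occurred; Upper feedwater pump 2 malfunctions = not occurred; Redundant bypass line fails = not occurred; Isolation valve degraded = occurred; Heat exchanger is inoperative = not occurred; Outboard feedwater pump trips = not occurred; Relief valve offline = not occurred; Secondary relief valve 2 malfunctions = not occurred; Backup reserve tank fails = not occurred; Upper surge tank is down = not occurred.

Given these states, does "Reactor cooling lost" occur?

Emergency loop lost [OR]: Outboard feedwater pump trips=not, Relief valve offline=not → no input occurs → does not occur.
Makeup line inoperative [AND]: Flow sensor lost=occurs, Upper surge tank is down=not, Redundant bypass line fails=not, Isolation valve degraded=occurs → not all inputs occur → does not occur.
Secondary loop unavailable [OR]: Makeup line inoperative=not, Heat exchanger is inoperative=not → no input occurs → does not occur.
Primary loop lost [OR]: A check valve failed=not, Emergency coolant pump offline=not, Backup reserve tank fails=not → no input occurs → does not occur.
Heat-sink path down [OR]: Upper feedwater pump 2 malfunctions=not, Secondary relief valve 2 malfunctions=not, South flow sensor 2 offline=occurs → at least one input occurs → occurs.
Recirculation branch inoperative [AND]: Heat-sink path down=occurs, Redundant surge tank 2 faulted=occurs → all inputs occur → occurs.
Reactor cooling lost [OR]: Emergency loop lost=not, Secondary loop unavailable=not, Primary loop lost=not, Recirculation branch inoperative=occurs → at least one input occurs → occurs.

Yes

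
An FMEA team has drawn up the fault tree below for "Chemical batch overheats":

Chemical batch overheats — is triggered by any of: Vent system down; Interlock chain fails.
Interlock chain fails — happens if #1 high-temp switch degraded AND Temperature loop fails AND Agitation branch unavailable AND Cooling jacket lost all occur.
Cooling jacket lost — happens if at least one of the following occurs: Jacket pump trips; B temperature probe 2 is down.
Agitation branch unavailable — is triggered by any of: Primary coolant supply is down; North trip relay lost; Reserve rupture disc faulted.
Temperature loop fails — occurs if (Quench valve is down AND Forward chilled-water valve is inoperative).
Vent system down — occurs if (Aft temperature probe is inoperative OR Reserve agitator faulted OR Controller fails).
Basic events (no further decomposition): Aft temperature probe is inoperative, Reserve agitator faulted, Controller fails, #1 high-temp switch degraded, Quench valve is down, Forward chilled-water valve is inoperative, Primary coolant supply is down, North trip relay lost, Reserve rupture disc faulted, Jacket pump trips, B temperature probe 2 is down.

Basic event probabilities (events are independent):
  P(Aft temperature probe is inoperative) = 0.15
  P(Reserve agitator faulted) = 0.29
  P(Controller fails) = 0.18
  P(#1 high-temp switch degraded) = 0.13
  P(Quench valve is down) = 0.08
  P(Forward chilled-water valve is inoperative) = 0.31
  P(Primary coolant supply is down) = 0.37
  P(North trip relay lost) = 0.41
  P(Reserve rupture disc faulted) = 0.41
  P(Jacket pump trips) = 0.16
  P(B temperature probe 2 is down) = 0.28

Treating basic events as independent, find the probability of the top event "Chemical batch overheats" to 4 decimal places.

0.5056

P(Vent system down) [OR] = 1 − (1−0.15) × (1−0.29) × (1−0.18) = 0.505130
P(Temperature loop fails) [AND] = 0.08 × 0.31 = 0.024800
P(Agitation branch unavailable) [OR] = 1 − (1−0.37) × (1−0.41) × (1−0.41) = 0.780697
P(Cooling jacket lost) [OR] = 1 − (1−0.16) × (1−0.28) = 0.395200
P(Interlock chain fails) [AND] = 0.13 × 0.024800 × 0.780697 × 0.395200 = 0.000995
P(Chemical batch overheats) [OR] = 1 − (1−0.505130) × (1−0.000995) = 0.505622
Rounded to 4 decimal places: P(Chemical batch overheats) ≈ 0.5056.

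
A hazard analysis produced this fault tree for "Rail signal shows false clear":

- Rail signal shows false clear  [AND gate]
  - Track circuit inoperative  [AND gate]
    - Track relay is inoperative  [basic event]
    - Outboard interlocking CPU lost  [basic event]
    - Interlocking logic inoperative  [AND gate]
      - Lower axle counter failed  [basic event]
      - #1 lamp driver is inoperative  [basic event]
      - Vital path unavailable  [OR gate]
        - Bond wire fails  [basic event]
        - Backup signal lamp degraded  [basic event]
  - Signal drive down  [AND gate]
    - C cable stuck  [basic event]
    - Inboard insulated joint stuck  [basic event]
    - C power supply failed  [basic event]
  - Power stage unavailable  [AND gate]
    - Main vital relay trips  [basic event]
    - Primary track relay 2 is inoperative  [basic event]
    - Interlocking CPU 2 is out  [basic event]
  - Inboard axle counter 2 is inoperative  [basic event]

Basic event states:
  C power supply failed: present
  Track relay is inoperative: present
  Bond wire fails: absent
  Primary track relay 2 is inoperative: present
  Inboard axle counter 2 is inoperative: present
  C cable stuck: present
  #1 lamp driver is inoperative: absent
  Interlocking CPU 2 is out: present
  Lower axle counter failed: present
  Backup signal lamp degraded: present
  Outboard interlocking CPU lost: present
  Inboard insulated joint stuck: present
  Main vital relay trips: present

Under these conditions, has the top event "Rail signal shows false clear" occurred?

No

Vital path unavailable [OR]: Bond wire fails=not, Backup signal lamp degraded=occurs → at least one input occurs → occurs.
Interlocking logic inoperative [AND]: Lower axle counter failed=occurs, #1 lamp driver is inoperative=not, Vital path unavailable=occurs → not all inputs occur → does not occur.
Track circuit inoperative [AND]: Track relay is inoperative=occurs, Outboard interlocking CPU lost=occurs, Interlocking logic inoperative=not → not all inputs occur → does not occur.
Signal drive down [AND]: C cable stuck=occurs, Inboard insulated joint stuck=occurs, C power supply failed=occurs → all inputs occur → occurs.
Power stage unavailable [AND]: Main vital relay trips=occurs, Primary track relay 2 is inoperative=occurs, Interlocking CPU 2 is out=occurs → all inputs occur → occurs.
Rail signal shows false clear [AND]: Track circuit inoperative=not, Signal drive down=occurs, Power stage unavailable=occurs, Inboard axle counter 2 is inoperative=occurs → not all inputs occur → does not occur.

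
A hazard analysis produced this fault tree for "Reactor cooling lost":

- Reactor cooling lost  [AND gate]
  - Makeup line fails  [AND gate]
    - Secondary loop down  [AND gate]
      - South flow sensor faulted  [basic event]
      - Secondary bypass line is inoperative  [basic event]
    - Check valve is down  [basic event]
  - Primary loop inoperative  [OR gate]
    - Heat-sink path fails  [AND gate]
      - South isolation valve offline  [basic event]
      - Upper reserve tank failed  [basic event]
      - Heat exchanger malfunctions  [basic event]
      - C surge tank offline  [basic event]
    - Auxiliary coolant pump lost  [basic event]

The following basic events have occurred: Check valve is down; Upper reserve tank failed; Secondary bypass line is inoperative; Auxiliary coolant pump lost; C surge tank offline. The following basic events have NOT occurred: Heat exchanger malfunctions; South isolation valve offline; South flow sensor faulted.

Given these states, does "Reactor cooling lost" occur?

No

Secondary loop down [AND]: South flow sensor faulted=not, Secondary bypass line is inoperative=occurs → not all inputs occur → does not occur.
Makeup line fails [AND]: Secondary loop down=not, Check valve is down=occurs → not all inputs occur → does not occur.
Heat-sink path fails [AND]: South isolation valve offline=not, Upper reserve tank failed=occurs, Heat exchanger malfunctions=not, C surge tank offline=occurs → not all inputs occur → does not occur.
Primary loop inoperative [OR]: Heat-sink path fails=not, Auxiliary coolant pump lost=occurs → at least one input occurs → occurs.
Reactor cooling lost [AND]: Makeup line fails=not, Primary loop inoperative=occurs → not all inputs occur → does not occur.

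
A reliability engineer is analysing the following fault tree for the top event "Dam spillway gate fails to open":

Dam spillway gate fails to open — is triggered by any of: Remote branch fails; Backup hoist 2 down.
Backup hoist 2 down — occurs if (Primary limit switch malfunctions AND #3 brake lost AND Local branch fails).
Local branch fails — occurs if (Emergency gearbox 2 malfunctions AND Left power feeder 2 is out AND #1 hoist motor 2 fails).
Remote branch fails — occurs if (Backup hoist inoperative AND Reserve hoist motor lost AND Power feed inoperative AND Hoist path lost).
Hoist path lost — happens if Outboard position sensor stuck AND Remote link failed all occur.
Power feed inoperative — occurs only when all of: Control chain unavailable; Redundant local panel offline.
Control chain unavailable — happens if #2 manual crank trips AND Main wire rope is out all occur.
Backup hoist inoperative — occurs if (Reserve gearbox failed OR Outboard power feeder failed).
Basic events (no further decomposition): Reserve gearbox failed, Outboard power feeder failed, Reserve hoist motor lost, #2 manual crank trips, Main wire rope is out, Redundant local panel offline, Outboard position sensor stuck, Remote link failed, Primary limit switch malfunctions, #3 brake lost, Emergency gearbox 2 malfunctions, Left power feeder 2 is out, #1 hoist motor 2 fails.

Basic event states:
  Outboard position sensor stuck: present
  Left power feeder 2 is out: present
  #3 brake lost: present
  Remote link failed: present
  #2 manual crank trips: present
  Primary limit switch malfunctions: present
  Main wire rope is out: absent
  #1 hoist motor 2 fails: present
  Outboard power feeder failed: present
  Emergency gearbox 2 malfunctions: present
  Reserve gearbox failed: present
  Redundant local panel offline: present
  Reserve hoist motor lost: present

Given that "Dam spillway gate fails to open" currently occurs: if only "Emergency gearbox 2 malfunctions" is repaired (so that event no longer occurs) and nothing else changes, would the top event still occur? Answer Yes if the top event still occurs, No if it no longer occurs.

Counterfactual: set "Emergency gearbox 2 malfunctions" to not occurred.
Backup hoist inoperative [OR]: Reserve gearbox failed=occurs, Outboard power feeder failed=occurs → at least one input occurs → occurs.
Control chain unavailable [AND]: #2 manual crank trips=occurs, Main wire rope is out=not → not all inputs occur → does not occur.
Power feed inoperative [AND]: Control chain unavailable=not, Redundant local panel offline=occurs → not all inputs occur → does not occur.
Hoist path lost [AND]: Outboard position sensor stuck=occurs, Remote link failed=occurs → all inputs occur → occurs.
Remote branch fails [AND]: Backup hoist inoperative=occurs, Reserve hoist motor lost=occurs, Power feed inoperative=not, Hoist path lost=occurs → not all inputs occur → does not occur.
Local branch fails [AND]: Emergency gearbox 2 malfunctions=not, Left power feeder 2 is out=occurs, #1 hoist motor 2 fails=occurs → not all inputs occur → does not occur.
Backup hoist 2 down [AND]: Primary limit switch malfunctions=occurs, #3 brake lost=occurs, Local branch fails=not → not all inputs occur → does not occur.
Dam spillway gate fails to open [OR]: Remote branch fails=not, Backup hoist 2 down=not → no input occurs → does not occur.

No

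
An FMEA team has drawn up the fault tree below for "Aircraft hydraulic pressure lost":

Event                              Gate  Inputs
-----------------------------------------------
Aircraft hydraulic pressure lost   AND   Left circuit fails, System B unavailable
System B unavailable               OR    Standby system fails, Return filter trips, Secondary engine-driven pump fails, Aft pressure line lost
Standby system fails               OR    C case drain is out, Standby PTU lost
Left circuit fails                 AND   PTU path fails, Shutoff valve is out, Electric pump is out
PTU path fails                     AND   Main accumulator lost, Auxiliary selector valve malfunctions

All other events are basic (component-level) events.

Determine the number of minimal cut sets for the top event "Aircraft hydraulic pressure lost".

PTU path fails [AND]: one cut set from each child combined → 1 × 1 = 1 cut set(s).
Left circuit fails [AND]: one cut set from each child combined → 1 × 1 × 1 = 1 cut set(s).
Standby system fails [OR]: union of children's cut sets → 2 cut set(s).
System B unavailable [OR]: union of children's cut sets → 5 cut set(s).
Aircraft hydraulic pressure lost [AND]: one cut set from each child combined → 1 × 5 = 5 cut set(s).
Minimal cut sets: {Auxiliary selector valve malfunctions, C case drain is out, Electric pump is out, Main accumulator lost, Shutoff valve is out}; {Auxiliary selector valve malfunctions, Electric pump is out, Main accumulator lost, Shutoff valve is out, Standby PTU lost}; {Auxiliary selector valve malfunctions, Electric pump is out, Main accumulator lost, Return filter trips, Shutoff valve is out}; {Auxiliary selector valve malfunctions, Electric pump is out, Main accumulator lost, Secondary engine-driven pump fails, Shutoff valve is out}; {Aft pressure line lost, Auxiliary selector valve malfunctions, Electric pump is out, Main accumulator lost, Shutoff valve is out}.

5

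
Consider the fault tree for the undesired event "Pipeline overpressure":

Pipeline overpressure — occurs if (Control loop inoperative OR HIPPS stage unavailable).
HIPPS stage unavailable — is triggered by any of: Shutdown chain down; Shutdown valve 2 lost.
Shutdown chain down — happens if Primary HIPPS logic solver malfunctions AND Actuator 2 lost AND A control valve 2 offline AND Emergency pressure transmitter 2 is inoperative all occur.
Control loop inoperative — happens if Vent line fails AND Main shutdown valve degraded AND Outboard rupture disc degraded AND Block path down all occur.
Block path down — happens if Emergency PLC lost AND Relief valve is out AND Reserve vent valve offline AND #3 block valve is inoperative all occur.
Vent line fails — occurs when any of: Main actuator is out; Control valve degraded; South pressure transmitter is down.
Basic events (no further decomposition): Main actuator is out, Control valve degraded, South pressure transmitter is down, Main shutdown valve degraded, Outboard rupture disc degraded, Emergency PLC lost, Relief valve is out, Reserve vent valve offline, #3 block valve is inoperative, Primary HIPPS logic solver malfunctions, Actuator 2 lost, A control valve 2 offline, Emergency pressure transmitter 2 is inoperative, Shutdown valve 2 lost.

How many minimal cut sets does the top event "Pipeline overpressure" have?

Vent line fails [OR]: union of children's cut sets → 3 cut set(s).
Block path down [AND]: one cut set from each child combined → 1 × 1 × 1 × 1 = 1 cut set(s).
Control loop inoperative [AND]: one cut set from each child combined → 3 × 1 × 1 × 1 = 3 cut set(s).
Shutdown chain down [AND]: one cut set from each child combined → 1 × 1 × 1 × 1 = 1 cut set(s).
HIPPS stage unavailable [OR]: union of children's cut sets → 2 cut set(s).
Pipeline overpressure [OR]: union of children's cut sets → 5 cut set(s).
Minimal cut sets: {#3 block valve is inoperative, Emergency PLC lost, Main actuator is out, Main shutdown valve degraded, Outboard rupture disc degraded, Relief valve is out, Reserve vent valve offline}; {#3 block valve is inoperative, Control valve degraded, Emergency PLC lost, Main shutdown valve degraded, Outboard rupture disc degraded, Relief valve is out, Reserve vent valve offline}; {#3 block valve is inoperative, Emergency PLC lost, Main shutdown valve degraded, Outboard rupture disc degraded, Relief valve is out, Reserve vent valve offline, South pressure transmitter is down}; {A control valve 2 offline, Actuator 2 lost, Emergency pressure transmitter 2 is inoperative, Primary HIPPS logic solver malfunctions}; {Shutdown valve 2 lost}.

5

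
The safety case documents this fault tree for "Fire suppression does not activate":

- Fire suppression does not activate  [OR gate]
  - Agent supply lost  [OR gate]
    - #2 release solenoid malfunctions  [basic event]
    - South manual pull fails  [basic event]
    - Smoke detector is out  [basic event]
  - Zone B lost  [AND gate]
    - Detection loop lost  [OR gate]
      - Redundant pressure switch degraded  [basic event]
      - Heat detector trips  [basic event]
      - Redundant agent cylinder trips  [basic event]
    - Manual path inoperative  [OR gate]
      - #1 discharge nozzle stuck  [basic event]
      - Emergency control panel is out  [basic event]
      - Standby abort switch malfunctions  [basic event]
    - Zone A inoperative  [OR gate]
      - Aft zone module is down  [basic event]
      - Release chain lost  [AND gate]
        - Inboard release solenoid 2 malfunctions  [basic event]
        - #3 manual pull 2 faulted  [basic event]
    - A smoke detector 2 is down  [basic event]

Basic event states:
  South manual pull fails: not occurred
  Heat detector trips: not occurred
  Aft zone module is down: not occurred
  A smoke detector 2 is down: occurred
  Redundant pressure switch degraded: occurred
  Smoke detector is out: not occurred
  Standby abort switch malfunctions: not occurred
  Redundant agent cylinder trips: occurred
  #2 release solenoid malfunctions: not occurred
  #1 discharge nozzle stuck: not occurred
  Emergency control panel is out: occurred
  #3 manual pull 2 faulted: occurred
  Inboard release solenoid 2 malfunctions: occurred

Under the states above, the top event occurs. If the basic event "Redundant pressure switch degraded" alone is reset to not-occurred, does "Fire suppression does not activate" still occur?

Yes

Counterfactual: set "Redundant pressure switch degraded" to not occurred.
Agent supply lost [OR]: #2 release solenoid malfunctions=not, South manual pull fails=not, Smoke detector is out=not → no input occurs → does not occur.
Detection loop lost [OR]: Redundant pressure switch degraded=not, Heat detector trips=not, Redundant agent cylinder trips=occurs → at least one input occurs → occurs.
Manual path inoperative [OR]: #1 discharge nozzle stuck=not, Emergency control panel is out=occurs, Standby abort switch malfunctions=not → at least one input occurs → occurs.
Release chain lost [AND]: Inboard release solenoid 2 malfunctions=occurs, #3 manual pull 2 faulted=occurs → all inputs occur → occurs.
Zone A inoperative [OR]: Aft zone module is down=not, Release chain lost=occurs → at least one input occurs → occurs.
Zone B lost [AND]: Detection loop lost=occurs, Manual path inoperative=occurs, Zone A inoperative=occurs, A smoke detector 2 is down=occurs → all inputs occur → occurs.
Fire suppression does not activate [OR]: Agent supply lost=not, Zone B lost=occurs → at least one input occurs → occurs.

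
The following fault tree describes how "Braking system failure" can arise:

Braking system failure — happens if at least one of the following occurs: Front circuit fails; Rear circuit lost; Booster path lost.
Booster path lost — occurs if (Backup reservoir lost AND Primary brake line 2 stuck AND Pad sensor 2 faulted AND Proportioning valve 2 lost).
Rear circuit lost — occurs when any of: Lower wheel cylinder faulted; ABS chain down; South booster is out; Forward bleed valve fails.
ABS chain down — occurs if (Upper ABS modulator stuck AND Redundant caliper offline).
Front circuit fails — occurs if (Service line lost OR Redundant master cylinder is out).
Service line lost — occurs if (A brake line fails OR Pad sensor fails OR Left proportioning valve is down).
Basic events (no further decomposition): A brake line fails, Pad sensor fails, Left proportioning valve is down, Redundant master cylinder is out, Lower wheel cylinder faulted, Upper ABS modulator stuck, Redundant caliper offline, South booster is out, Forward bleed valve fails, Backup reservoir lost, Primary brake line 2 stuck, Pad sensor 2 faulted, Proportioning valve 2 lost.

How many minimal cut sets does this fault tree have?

9

Service line lost [OR]: union of children's cut sets → 3 cut set(s).
Front circuit fails [OR]: union of children's cut sets → 4 cut set(s).
ABS chain down [AND]: one cut set from each child combined → 1 × 1 = 1 cut set(s).
Rear circuit lost [OR]: union of children's cut sets → 4 cut set(s).
Booster path lost [AND]: one cut set from each child combined → 1 × 1 × 1 × 1 = 1 cut set(s).
Braking system failure [OR]: union of children's cut sets → 9 cut set(s).
Minimal cut sets: {A brake line fails}; {Pad sensor fails}; {Left proportioning valve is down}; {Redundant master cylinder is out}; {Lower wheel cylinder faulted}; {Redundant caliper offline, Upper ABS modulator stuck}; {South booster is out}; {Forward bleed valve fails}; {Backup reservoir lost, Pad sensor 2 faulted, Primary brake line 2 stuck, Proportioning valve 2 lost}.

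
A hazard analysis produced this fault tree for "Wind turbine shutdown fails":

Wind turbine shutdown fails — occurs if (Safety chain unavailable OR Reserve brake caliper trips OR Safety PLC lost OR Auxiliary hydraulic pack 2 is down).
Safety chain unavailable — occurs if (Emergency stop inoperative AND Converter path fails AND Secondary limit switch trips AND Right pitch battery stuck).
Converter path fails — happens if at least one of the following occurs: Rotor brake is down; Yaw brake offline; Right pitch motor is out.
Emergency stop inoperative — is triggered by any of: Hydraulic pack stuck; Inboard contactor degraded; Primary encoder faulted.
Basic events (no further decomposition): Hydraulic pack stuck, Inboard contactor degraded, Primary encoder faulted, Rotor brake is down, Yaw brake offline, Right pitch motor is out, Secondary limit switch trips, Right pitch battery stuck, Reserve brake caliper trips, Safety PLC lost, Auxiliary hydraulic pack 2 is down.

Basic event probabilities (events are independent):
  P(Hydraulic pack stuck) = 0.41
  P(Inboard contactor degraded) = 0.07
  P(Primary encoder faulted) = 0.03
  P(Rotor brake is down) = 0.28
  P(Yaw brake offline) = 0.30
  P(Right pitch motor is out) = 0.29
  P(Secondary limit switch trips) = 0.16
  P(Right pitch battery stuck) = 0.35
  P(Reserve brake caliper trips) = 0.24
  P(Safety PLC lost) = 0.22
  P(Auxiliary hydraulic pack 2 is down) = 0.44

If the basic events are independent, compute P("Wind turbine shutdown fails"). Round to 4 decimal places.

0.6736

P(Emergency stop inoperative) [OR] = 1 − (1−0.41) × (1−0.07) × (1−0.03) = 0.467761
P(Converter path fails) [OR] = 1 − (1−0.28) × (1−0.30) × (1−0.29) = 0.642160
P(Safety chain unavailable) [AND] = 0.467761 × 0.642160 × 0.16 × 0.35 = 0.016821
P(Wind turbine shutdown fails) [OR] = 1 − (1−0.016821) × (1−0.24) × (1−0.22) × (1−0.44) = 0.673616
Rounded to 4 decimal places: P(Wind turbine shutdown fails) ≈ 0.6736.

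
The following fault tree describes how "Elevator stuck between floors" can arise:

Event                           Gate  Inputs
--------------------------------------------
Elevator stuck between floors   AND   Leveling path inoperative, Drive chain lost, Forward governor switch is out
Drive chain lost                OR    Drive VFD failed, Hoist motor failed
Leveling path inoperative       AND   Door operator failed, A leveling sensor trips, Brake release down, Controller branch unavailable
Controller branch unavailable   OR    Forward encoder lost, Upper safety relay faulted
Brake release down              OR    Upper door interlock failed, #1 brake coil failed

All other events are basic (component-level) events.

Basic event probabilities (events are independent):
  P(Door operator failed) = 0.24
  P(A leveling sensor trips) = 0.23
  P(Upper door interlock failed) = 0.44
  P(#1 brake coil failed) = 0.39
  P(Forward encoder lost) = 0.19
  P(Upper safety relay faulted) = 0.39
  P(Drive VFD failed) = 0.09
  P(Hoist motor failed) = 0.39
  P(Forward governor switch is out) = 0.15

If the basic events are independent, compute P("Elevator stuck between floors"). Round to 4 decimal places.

P(Brake release down) [OR] = 1 − (1−0.44) × (1−0.39) = 0.658400
P(Controller branch unavailable) [OR] = 1 − (1−0.19) × (1−0.39) = 0.505900
P(Leveling path inoperative) [AND] = 0.24 × 0.23 × 0.658400 × 0.505900 = 0.018386
P(Drive chain lost) [OR] = 1 − (1−0.09) × (1−0.39) = 0.444900
P(Elevator stuck between floors) [AND] = 0.018386 × 0.444900 × 0.15 = 0.001227
Rounded to 4 decimal places: P(Elevator stuck between floors) ≈ 0.0012.

0.0012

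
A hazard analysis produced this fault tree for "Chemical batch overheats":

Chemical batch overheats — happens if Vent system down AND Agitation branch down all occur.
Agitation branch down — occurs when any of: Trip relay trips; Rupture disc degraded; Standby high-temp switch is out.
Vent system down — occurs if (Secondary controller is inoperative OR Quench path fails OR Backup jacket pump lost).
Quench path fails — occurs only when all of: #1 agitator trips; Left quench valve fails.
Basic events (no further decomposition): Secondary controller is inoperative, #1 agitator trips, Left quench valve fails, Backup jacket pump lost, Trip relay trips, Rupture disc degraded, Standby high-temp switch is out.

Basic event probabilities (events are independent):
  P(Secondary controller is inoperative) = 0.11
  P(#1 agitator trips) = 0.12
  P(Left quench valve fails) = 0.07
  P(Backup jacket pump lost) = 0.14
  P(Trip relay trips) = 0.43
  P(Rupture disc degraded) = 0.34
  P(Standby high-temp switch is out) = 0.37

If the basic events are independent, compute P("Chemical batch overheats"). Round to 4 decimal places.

0.1839

P(Quench path fails) [AND] = 0.12 × 0.07 = 0.008400
P(Vent system down) [OR] = 1 − (1−0.11) × (1−0.008400) × (1−0.14) = 0.241029
P(Agitation branch down) [OR] = 1 − (1−0.43) × (1−0.34) × (1−0.37) = 0.762994
P(Chemical batch overheats) [AND] = 0.241029 × 0.762994 = 0.183904
Rounded to 4 decimal places: P(Chemical batch overheats) ≈ 0.1839.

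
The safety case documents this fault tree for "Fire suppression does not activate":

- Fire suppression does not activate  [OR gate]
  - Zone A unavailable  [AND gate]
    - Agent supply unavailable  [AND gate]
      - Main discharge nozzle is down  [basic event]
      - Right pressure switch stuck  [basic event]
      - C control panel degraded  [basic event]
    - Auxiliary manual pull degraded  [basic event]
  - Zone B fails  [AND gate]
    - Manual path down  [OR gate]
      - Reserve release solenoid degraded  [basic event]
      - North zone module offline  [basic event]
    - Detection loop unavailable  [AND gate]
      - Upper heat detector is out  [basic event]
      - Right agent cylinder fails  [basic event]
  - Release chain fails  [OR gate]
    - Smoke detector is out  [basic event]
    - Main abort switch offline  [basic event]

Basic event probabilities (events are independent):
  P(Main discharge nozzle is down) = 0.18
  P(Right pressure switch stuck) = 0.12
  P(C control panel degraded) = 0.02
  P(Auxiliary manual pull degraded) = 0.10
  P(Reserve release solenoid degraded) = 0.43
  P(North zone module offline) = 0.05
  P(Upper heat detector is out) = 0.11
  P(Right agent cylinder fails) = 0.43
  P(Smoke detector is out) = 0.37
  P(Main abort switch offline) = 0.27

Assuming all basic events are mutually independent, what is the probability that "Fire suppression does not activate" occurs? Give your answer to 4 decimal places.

P(Agent supply unavailable) [AND] = 0.18 × 0.12 × 0.02 = 0.000432
P(Zone A unavailable) [AND] = 0.000432 × 0.10 = 0.000043
P(Manual path down) [OR] = 1 − (1−0.43) × (1−0.05) = 0.458500
P(Detection loop unavailable) [AND] = 0.11 × 0.43 = 0.047300
P(Zone B fails) [AND] = 0.458500 × 0.047300 = 0.021687
P(Release chain fails) [OR] = 1 − (1−0.37) × (1−0.27) = 0.540100
P(Fire suppression does not activate) [OR] = 1 − (1−0.000043) × (1−0.021687) × (1−0.540100) = 0.550093
Rounded to 4 decimal places: P(Fire suppression does not activate) ≈ 0.5501.

0.5501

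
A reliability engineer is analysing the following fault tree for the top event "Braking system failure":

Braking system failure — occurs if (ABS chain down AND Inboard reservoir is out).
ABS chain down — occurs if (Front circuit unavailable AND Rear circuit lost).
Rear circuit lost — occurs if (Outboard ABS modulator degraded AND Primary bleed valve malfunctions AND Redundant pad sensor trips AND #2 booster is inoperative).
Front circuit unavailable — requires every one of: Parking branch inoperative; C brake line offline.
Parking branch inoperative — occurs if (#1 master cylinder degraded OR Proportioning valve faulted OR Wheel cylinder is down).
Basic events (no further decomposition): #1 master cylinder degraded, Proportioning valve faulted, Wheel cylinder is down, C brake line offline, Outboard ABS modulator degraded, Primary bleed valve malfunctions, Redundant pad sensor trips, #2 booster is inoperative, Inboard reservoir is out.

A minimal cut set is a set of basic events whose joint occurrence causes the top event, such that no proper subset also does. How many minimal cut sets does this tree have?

3

Parking branch inoperative [OR]: union of children's cut sets → 3 cut set(s).
Front circuit unavailable [AND]: one cut set from each child combined → 3 × 1 = 3 cut set(s).
Rear circuit lost [AND]: one cut set from each child combined → 1 × 1 × 1 × 1 = 1 cut set(s).
ABS chain down [AND]: one cut set from each child combined → 3 × 1 = 3 cut set(s).
Braking system failure [AND]: one cut set from each child combined → 3 × 1 = 3 cut set(s).
Minimal cut sets: {#1 master cylinder degraded, #2 booster is inoperative, C brake line offline, Inboard reservoir is out, Outboard ABS modulator degraded, Primary bleed valve malfunctions, Redundant pad sensor trips}; {#2 booster is inoperative, C brake line offline, Inboard reservoir is out, Outboard ABS modulator degraded, Primary bleed valve malfunctions, Proportioning valve faulted, Redundant pad sensor trips}; {#2 booster is inoperative, C brake line offline, Inboard reservoir is out, Outboard ABS modulator degraded, Primary bleed valve malfunctions, Redundant pad sensor trips, Wheel cylinder is down}.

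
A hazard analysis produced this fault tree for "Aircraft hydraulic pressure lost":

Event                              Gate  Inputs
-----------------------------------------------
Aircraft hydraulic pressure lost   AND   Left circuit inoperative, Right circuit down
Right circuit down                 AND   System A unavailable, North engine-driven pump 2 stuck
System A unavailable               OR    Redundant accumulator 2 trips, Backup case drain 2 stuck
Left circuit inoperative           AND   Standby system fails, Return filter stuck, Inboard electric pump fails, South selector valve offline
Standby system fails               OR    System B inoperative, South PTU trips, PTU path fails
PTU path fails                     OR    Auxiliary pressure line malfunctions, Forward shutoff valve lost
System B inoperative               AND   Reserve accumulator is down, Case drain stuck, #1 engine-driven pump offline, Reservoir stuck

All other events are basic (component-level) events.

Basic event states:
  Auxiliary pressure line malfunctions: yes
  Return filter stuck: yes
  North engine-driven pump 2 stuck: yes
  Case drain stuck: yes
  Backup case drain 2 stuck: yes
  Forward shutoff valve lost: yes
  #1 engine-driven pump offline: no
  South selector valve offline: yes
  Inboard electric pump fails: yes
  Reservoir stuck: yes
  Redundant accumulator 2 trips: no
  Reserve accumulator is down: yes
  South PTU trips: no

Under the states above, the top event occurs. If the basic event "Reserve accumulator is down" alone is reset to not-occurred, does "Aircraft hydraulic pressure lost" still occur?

Counterfactual: set "Reserve accumulator is down" to not occurred.
System B inoperative [AND]: Reserve accumulator is down=not, Case drain stuck=occurs, #1 engine-driven pump offline=not, Reservoir stuck=occurs → not all inputs occur → does not occur.
PTU path fails [OR]: Auxiliary pressure line malfunctions=occurs, Forward shutoff valve lost=occurs → at least one input occurs → occurs.
Standby system fails [OR]: System B inoperative=not, South PTU trips=not, PTU path fails=occurs → at least one input occurs → occurs.
Left circuit inoperative [AND]: Standby system fails=occurs, Return filter stuck=occurs, Inboard electric pump fails=occurs, South selector valve offline=occurs → all inputs occur → occurs.
System A unavailable [OR]: Redundant accumulator 2 trips=not, Backup case drain 2 stuck=occurs → at least one input occurs → occurs.
Right circuit down [AND]: System A unavailable=occurs, North engine-driven pump 2 stuck=occurs → all inputs occur → occurs.
Aircraft hydraulic pressure lost [AND]: Left circuit inoperative=occurs, Right circuit down=occurs → all inputs occur → occurs.

Yes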